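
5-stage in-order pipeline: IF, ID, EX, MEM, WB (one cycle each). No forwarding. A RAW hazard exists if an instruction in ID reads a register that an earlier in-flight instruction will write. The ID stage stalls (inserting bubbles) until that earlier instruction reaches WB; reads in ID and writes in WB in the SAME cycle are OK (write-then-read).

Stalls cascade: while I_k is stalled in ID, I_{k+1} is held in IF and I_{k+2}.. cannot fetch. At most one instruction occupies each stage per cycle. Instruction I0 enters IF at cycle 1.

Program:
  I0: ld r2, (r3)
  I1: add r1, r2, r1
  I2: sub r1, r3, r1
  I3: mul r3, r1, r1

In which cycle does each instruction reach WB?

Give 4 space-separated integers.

Answer: 5 8 11 14

Derivation:
I0 ld r2 <- r3: IF@1 ID@2 stall=0 (-) EX@3 MEM@4 WB@5
I1 add r1 <- r2,r1: IF@2 ID@3 stall=2 (RAW on I0.r2 (WB@5)) EX@6 MEM@7 WB@8
I2 sub r1 <- r3,r1: IF@3 ID@6 stall=2 (RAW on I1.r1 (WB@8)) EX@9 MEM@10 WB@11
I3 mul r3 <- r1,r1: IF@6 ID@9 stall=2 (RAW on I2.r1 (WB@11)) EX@12 MEM@13 WB@14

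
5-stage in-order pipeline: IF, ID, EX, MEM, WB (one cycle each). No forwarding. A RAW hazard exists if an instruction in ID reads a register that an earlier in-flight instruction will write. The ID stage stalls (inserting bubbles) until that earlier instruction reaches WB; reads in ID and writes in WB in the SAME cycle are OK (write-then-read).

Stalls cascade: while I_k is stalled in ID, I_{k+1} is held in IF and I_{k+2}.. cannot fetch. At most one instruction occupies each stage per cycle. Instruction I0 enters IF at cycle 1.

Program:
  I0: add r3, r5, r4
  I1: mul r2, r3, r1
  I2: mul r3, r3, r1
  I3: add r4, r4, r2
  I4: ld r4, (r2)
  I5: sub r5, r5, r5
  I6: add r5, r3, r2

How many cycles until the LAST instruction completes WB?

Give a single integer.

Answer: 14

Derivation:
I0 add r3 <- r5,r4: IF@1 ID@2 stall=0 (-) EX@3 MEM@4 WB@5
I1 mul r2 <- r3,r1: IF@2 ID@3 stall=2 (RAW on I0.r3 (WB@5)) EX@6 MEM@7 WB@8
I2 mul r3 <- r3,r1: IF@3 ID@6 stall=0 (-) EX@7 MEM@8 WB@9
I3 add r4 <- r4,r2: IF@6 ID@7 stall=1 (RAW on I1.r2 (WB@8)) EX@9 MEM@10 WB@11
I4 ld r4 <- r2: IF@7 ID@9 stall=0 (-) EX@10 MEM@11 WB@12
I5 sub r5 <- r5,r5: IF@9 ID@10 stall=0 (-) EX@11 MEM@12 WB@13
I6 add r5 <- r3,r2: IF@10 ID@11 stall=0 (-) EX@12 MEM@13 WB@14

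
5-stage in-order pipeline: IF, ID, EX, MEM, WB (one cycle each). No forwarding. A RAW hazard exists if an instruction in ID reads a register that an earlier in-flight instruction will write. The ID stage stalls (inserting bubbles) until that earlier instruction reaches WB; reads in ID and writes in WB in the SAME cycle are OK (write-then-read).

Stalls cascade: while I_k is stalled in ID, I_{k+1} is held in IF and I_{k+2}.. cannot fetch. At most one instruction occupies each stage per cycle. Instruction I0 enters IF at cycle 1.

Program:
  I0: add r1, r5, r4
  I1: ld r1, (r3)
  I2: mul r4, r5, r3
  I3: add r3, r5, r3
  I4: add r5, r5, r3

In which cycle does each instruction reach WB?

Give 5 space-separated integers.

Answer: 5 6 7 8 11

Derivation:
I0 add r1 <- r5,r4: IF@1 ID@2 stall=0 (-) EX@3 MEM@4 WB@5
I1 ld r1 <- r3: IF@2 ID@3 stall=0 (-) EX@4 MEM@5 WB@6
I2 mul r4 <- r5,r3: IF@3 ID@4 stall=0 (-) EX@5 MEM@6 WB@7
I3 add r3 <- r5,r3: IF@4 ID@5 stall=0 (-) EX@6 MEM@7 WB@8
I4 add r5 <- r5,r3: IF@5 ID@6 stall=2 (RAW on I3.r3 (WB@8)) EX@9 MEM@10 WB@11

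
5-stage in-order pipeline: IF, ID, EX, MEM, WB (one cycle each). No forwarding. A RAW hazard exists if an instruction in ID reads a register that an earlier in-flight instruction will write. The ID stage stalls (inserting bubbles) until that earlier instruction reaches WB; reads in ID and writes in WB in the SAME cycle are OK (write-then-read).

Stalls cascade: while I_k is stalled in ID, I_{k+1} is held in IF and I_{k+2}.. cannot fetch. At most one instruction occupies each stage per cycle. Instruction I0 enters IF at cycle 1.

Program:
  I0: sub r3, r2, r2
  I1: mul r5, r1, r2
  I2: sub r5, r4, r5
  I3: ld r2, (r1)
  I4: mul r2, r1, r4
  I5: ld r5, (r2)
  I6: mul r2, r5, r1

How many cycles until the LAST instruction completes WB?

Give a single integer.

I0 sub r3 <- r2,r2: IF@1 ID@2 stall=0 (-) EX@3 MEM@4 WB@5
I1 mul r5 <- r1,r2: IF@2 ID@3 stall=0 (-) EX@4 MEM@5 WB@6
I2 sub r5 <- r4,r5: IF@3 ID@4 stall=2 (RAW on I1.r5 (WB@6)) EX@7 MEM@8 WB@9
I3 ld r2 <- r1: IF@4 ID@7 stall=0 (-) EX@8 MEM@9 WB@10
I4 mul r2 <- r1,r4: IF@7 ID@8 stall=0 (-) EX@9 MEM@10 WB@11
I5 ld r5 <- r2: IF@8 ID@9 stall=2 (RAW on I4.r2 (WB@11)) EX@12 MEM@13 WB@14
I6 mul r2 <- r5,r1: IF@9 ID@12 stall=2 (RAW on I5.r5 (WB@14)) EX@15 MEM@16 WB@17

Answer: 17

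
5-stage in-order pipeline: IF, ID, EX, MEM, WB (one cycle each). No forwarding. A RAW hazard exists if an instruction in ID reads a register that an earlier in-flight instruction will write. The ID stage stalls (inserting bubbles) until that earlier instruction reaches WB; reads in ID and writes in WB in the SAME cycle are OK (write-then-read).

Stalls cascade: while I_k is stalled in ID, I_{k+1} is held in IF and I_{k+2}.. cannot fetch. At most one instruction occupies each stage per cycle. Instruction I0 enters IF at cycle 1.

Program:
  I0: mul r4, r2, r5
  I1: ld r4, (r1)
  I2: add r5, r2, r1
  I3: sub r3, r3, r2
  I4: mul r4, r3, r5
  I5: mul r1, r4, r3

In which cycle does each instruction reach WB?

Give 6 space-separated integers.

I0 mul r4 <- r2,r5: IF@1 ID@2 stall=0 (-) EX@3 MEM@4 WB@5
I1 ld r4 <- r1: IF@2 ID@3 stall=0 (-) EX@4 MEM@5 WB@6
I2 add r5 <- r2,r1: IF@3 ID@4 stall=0 (-) EX@5 MEM@6 WB@7
I3 sub r3 <- r3,r2: IF@4 ID@5 stall=0 (-) EX@6 MEM@7 WB@8
I4 mul r4 <- r3,r5: IF@5 ID@6 stall=2 (RAW on I3.r3 (WB@8)) EX@9 MEM@10 WB@11
I5 mul r1 <- r4,r3: IF@6 ID@9 stall=2 (RAW on I4.r4 (WB@11)) EX@12 MEM@13 WB@14

Answer: 5 6 7 8 11 14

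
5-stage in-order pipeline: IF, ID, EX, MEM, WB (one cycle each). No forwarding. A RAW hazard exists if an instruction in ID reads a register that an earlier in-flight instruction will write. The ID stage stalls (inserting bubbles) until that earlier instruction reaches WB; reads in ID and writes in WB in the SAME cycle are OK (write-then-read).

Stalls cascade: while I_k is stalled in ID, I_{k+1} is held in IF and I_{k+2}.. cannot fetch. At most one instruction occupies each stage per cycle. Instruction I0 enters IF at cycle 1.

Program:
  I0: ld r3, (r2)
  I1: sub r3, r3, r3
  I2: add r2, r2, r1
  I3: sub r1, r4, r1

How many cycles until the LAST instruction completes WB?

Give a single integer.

Answer: 10

Derivation:
I0 ld r3 <- r2: IF@1 ID@2 stall=0 (-) EX@3 MEM@4 WB@5
I1 sub r3 <- r3,r3: IF@2 ID@3 stall=2 (RAW on I0.r3 (WB@5)) EX@6 MEM@7 WB@8
I2 add r2 <- r2,r1: IF@3 ID@6 stall=0 (-) EX@7 MEM@8 WB@9
I3 sub r1 <- r4,r1: IF@6 ID@7 stall=0 (-) EX@8 MEM@9 WB@10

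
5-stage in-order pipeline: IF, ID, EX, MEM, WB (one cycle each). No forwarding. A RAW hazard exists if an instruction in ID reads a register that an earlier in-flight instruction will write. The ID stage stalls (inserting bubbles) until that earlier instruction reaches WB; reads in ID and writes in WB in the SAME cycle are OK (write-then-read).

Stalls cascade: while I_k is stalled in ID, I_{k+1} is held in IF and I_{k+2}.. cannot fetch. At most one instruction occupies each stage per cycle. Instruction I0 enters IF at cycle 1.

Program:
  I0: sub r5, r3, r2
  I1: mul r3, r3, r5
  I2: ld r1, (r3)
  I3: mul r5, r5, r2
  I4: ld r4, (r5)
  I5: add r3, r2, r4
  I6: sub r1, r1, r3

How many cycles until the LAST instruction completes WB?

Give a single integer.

Answer: 21

Derivation:
I0 sub r5 <- r3,r2: IF@1 ID@2 stall=0 (-) EX@3 MEM@4 WB@5
I1 mul r3 <- r3,r5: IF@2 ID@3 stall=2 (RAW on I0.r5 (WB@5)) EX@6 MEM@7 WB@8
I2 ld r1 <- r3: IF@3 ID@6 stall=2 (RAW on I1.r3 (WB@8)) EX@9 MEM@10 WB@11
I3 mul r5 <- r5,r2: IF@6 ID@9 stall=0 (-) EX@10 MEM@11 WB@12
I4 ld r4 <- r5: IF@9 ID@10 stall=2 (RAW on I3.r5 (WB@12)) EX@13 MEM@14 WB@15
I5 add r3 <- r2,r4: IF@10 ID@13 stall=2 (RAW on I4.r4 (WB@15)) EX@16 MEM@17 WB@18
I6 sub r1 <- r1,r3: IF@13 ID@16 stall=2 (RAW on I5.r3 (WB@18)) EX@19 MEM@20 WB@21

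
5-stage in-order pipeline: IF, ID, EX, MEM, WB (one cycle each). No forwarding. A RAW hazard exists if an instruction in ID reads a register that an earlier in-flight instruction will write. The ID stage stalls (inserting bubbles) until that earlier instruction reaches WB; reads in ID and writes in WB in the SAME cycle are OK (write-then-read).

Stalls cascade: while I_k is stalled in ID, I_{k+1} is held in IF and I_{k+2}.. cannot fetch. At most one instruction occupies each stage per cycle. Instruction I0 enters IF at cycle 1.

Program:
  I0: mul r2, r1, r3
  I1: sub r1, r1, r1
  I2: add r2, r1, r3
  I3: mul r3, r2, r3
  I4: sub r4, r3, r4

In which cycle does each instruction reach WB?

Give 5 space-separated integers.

Answer: 5 6 9 12 15

Derivation:
I0 mul r2 <- r1,r3: IF@1 ID@2 stall=0 (-) EX@3 MEM@4 WB@5
I1 sub r1 <- r1,r1: IF@2 ID@3 stall=0 (-) EX@4 MEM@5 WB@6
I2 add r2 <- r1,r3: IF@3 ID@4 stall=2 (RAW on I1.r1 (WB@6)) EX@7 MEM@8 WB@9
I3 mul r3 <- r2,r3: IF@4 ID@7 stall=2 (RAW on I2.r2 (WB@9)) EX@10 MEM@11 WB@12
I4 sub r4 <- r3,r4: IF@7 ID@10 stall=2 (RAW on I3.r3 (WB@12)) EX@13 MEM@14 WB@15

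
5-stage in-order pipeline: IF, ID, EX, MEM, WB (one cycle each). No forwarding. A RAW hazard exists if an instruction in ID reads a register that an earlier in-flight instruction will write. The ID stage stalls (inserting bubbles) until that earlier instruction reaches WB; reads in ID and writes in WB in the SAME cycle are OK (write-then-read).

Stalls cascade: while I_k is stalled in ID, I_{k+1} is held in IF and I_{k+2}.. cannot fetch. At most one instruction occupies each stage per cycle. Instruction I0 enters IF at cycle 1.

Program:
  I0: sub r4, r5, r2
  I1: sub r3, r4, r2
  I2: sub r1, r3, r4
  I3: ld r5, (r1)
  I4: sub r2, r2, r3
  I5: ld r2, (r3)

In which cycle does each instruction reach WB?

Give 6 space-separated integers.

I0 sub r4 <- r5,r2: IF@1 ID@2 stall=0 (-) EX@3 MEM@4 WB@5
I1 sub r3 <- r4,r2: IF@2 ID@3 stall=2 (RAW on I0.r4 (WB@5)) EX@6 MEM@7 WB@8
I2 sub r1 <- r3,r4: IF@3 ID@6 stall=2 (RAW on I1.r3 (WB@8)) EX@9 MEM@10 WB@11
I3 ld r5 <- r1: IF@6 ID@9 stall=2 (RAW on I2.r1 (WB@11)) EX@12 MEM@13 WB@14
I4 sub r2 <- r2,r3: IF@9 ID@12 stall=0 (-) EX@13 MEM@14 WB@15
I5 ld r2 <- r3: IF@12 ID@13 stall=0 (-) EX@14 MEM@15 WB@16

Answer: 5 8 11 14 15 16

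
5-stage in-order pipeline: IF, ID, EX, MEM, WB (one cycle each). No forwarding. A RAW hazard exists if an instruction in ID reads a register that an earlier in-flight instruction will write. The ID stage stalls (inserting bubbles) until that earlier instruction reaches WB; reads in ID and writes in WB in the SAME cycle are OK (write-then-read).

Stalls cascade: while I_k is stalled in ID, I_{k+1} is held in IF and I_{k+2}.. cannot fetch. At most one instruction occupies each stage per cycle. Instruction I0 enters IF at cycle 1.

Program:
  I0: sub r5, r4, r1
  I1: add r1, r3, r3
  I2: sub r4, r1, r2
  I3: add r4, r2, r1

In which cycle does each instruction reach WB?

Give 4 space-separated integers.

Answer: 5 6 9 10

Derivation:
I0 sub r5 <- r4,r1: IF@1 ID@2 stall=0 (-) EX@3 MEM@4 WB@5
I1 add r1 <- r3,r3: IF@2 ID@3 stall=0 (-) EX@4 MEM@5 WB@6
I2 sub r4 <- r1,r2: IF@3 ID@4 stall=2 (RAW on I1.r1 (WB@6)) EX@7 MEM@8 WB@9
I3 add r4 <- r2,r1: IF@4 ID@7 stall=0 (-) EX@8 MEM@9 WB@10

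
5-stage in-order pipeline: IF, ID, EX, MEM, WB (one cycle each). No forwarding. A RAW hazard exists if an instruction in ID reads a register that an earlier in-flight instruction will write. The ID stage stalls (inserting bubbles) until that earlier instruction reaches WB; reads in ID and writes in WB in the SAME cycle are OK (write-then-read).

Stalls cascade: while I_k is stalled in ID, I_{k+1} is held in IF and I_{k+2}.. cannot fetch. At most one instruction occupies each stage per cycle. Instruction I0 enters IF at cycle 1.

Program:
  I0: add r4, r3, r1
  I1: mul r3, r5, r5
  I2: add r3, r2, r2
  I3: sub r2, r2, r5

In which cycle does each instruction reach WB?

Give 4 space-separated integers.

Answer: 5 6 7 8

Derivation:
I0 add r4 <- r3,r1: IF@1 ID@2 stall=0 (-) EX@3 MEM@4 WB@5
I1 mul r3 <- r5,r5: IF@2 ID@3 stall=0 (-) EX@4 MEM@5 WB@6
I2 add r3 <- r2,r2: IF@3 ID@4 stall=0 (-) EX@5 MEM@6 WB@7
I3 sub r2 <- r2,r5: IF@4 ID@5 stall=0 (-) EX@6 MEM@7 WB@8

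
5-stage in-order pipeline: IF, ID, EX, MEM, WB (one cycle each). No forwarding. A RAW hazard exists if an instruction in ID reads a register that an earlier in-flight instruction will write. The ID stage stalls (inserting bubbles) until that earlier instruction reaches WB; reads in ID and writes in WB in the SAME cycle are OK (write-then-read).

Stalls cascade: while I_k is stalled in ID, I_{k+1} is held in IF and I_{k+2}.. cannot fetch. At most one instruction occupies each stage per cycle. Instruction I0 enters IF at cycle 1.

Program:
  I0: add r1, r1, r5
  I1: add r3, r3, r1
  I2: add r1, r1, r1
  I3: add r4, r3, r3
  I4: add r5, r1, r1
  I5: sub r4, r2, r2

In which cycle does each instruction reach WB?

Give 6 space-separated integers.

I0 add r1 <- r1,r5: IF@1 ID@2 stall=0 (-) EX@3 MEM@4 WB@5
I1 add r3 <- r3,r1: IF@2 ID@3 stall=2 (RAW on I0.r1 (WB@5)) EX@6 MEM@7 WB@8
I2 add r1 <- r1,r1: IF@3 ID@6 stall=0 (-) EX@7 MEM@8 WB@9
I3 add r4 <- r3,r3: IF@6 ID@7 stall=1 (RAW on I1.r3 (WB@8)) EX@9 MEM@10 WB@11
I4 add r5 <- r1,r1: IF@7 ID@9 stall=0 (-) EX@10 MEM@11 WB@12
I5 sub r4 <- r2,r2: IF@9 ID@10 stall=0 (-) EX@11 MEM@12 WB@13

Answer: 5 8 9 11 12 13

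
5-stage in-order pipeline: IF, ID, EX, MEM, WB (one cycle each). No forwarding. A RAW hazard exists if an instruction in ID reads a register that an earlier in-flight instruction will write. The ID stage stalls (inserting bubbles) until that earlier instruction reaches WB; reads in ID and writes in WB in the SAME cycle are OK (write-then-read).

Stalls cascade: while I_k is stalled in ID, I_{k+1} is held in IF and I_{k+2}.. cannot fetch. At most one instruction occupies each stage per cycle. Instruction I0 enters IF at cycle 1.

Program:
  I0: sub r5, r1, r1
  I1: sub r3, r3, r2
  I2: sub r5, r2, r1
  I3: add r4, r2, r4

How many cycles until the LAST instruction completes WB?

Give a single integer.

I0 sub r5 <- r1,r1: IF@1 ID@2 stall=0 (-) EX@3 MEM@4 WB@5
I1 sub r3 <- r3,r2: IF@2 ID@3 stall=0 (-) EX@4 MEM@5 WB@6
I2 sub r5 <- r2,r1: IF@3 ID@4 stall=0 (-) EX@5 MEM@6 WB@7
I3 add r4 <- r2,r4: IF@4 ID@5 stall=0 (-) EX@6 MEM@7 WB@8

Answer: 8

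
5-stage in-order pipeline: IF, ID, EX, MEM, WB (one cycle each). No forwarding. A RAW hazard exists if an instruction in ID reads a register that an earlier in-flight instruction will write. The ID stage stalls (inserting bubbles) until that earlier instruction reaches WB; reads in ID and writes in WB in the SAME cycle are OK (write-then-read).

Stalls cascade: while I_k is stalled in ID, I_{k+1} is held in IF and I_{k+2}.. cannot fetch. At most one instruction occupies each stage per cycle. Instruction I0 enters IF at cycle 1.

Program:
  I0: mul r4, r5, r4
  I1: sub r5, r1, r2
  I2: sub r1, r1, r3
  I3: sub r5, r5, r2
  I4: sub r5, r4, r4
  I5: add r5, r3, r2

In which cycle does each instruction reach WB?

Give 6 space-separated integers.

Answer: 5 6 7 9 10 11

Derivation:
I0 mul r4 <- r5,r4: IF@1 ID@2 stall=0 (-) EX@3 MEM@4 WB@5
I1 sub r5 <- r1,r2: IF@2 ID@3 stall=0 (-) EX@4 MEM@5 WB@6
I2 sub r1 <- r1,r3: IF@3 ID@4 stall=0 (-) EX@5 MEM@6 WB@7
I3 sub r5 <- r5,r2: IF@4 ID@5 stall=1 (RAW on I1.r5 (WB@6)) EX@7 MEM@8 WB@9
I4 sub r5 <- r4,r4: IF@5 ID@7 stall=0 (-) EX@8 MEM@9 WB@10
I5 add r5 <- r3,r2: IF@7 ID@8 stall=0 (-) EX@9 MEM@10 WB@11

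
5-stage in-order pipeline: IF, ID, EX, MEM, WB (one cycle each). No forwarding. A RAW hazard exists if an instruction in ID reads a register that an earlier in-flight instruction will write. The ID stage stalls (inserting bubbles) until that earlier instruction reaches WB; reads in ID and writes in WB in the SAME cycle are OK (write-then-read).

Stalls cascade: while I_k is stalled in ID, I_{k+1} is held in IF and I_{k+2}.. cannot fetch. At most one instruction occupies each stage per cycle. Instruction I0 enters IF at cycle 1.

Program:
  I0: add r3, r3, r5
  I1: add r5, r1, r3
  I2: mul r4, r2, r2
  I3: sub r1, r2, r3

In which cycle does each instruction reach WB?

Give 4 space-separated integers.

I0 add r3 <- r3,r5: IF@1 ID@2 stall=0 (-) EX@3 MEM@4 WB@5
I1 add r5 <- r1,r3: IF@2 ID@3 stall=2 (RAW on I0.r3 (WB@5)) EX@6 MEM@7 WB@8
I2 mul r4 <- r2,r2: IF@3 ID@6 stall=0 (-) EX@7 MEM@8 WB@9
I3 sub r1 <- r2,r3: IF@6 ID@7 stall=0 (-) EX@8 MEM@9 WB@10

Answer: 5 8 9 10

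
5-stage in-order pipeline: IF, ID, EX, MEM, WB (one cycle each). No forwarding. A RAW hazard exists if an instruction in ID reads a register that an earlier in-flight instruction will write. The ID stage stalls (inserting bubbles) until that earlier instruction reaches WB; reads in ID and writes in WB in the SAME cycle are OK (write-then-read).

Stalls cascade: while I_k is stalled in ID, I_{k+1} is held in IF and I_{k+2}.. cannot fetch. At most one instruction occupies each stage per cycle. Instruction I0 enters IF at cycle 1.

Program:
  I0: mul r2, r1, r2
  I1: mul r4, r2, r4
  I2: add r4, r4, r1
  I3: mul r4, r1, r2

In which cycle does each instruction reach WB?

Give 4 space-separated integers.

Answer: 5 8 11 12

Derivation:
I0 mul r2 <- r1,r2: IF@1 ID@2 stall=0 (-) EX@3 MEM@4 WB@5
I1 mul r4 <- r2,r4: IF@2 ID@3 stall=2 (RAW on I0.r2 (WB@5)) EX@6 MEM@7 WB@8
I2 add r4 <- r4,r1: IF@3 ID@6 stall=2 (RAW on I1.r4 (WB@8)) EX@9 MEM@10 WB@11
I3 mul r4 <- r1,r2: IF@6 ID@9 stall=0 (-) EX@10 MEM@11 WB@12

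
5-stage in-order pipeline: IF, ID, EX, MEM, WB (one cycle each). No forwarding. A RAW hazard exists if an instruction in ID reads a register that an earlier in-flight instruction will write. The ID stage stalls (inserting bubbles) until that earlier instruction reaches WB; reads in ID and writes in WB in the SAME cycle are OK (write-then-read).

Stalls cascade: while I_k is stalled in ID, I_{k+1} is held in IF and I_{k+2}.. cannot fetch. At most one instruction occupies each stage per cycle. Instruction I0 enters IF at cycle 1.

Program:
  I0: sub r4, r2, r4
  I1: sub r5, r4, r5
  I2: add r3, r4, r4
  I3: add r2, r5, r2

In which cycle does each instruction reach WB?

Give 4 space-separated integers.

Answer: 5 8 9 11

Derivation:
I0 sub r4 <- r2,r4: IF@1 ID@2 stall=0 (-) EX@3 MEM@4 WB@5
I1 sub r5 <- r4,r5: IF@2 ID@3 stall=2 (RAW on I0.r4 (WB@5)) EX@6 MEM@7 WB@8
I2 add r3 <- r4,r4: IF@3 ID@6 stall=0 (-) EX@7 MEM@8 WB@9
I3 add r2 <- r5,r2: IF@6 ID@7 stall=1 (RAW on I1.r5 (WB@8)) EX@9 MEM@10 WB@11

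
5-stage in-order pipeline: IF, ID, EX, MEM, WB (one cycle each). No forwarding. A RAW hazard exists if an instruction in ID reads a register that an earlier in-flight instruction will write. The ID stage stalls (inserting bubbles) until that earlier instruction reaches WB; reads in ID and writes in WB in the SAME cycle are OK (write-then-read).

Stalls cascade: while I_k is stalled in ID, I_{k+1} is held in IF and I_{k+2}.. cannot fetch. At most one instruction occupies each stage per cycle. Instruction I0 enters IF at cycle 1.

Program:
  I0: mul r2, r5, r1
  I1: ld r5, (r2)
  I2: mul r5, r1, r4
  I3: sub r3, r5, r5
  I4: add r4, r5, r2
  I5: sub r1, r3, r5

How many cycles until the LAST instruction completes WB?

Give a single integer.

Answer: 15

Derivation:
I0 mul r2 <- r5,r1: IF@1 ID@2 stall=0 (-) EX@3 MEM@4 WB@5
I1 ld r5 <- r2: IF@2 ID@3 stall=2 (RAW on I0.r2 (WB@5)) EX@6 MEM@7 WB@8
I2 mul r5 <- r1,r4: IF@3 ID@6 stall=0 (-) EX@7 MEM@8 WB@9
I3 sub r3 <- r5,r5: IF@6 ID@7 stall=2 (RAW on I2.r5 (WB@9)) EX@10 MEM@11 WB@12
I4 add r4 <- r5,r2: IF@7 ID@10 stall=0 (-) EX@11 MEM@12 WB@13
I5 sub r1 <- r3,r5: IF@10 ID@11 stall=1 (RAW on I3.r3 (WB@12)) EX@13 MEM@14 WB@15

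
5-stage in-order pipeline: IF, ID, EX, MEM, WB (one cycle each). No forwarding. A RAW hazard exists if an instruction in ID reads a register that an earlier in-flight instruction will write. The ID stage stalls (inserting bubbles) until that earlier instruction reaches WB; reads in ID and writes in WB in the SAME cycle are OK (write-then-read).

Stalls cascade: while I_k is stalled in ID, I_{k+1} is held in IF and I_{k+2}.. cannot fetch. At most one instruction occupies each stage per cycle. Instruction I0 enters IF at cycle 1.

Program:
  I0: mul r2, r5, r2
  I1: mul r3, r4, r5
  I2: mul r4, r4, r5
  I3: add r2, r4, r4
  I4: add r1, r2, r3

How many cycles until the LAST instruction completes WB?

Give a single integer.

Answer: 13

Derivation:
I0 mul r2 <- r5,r2: IF@1 ID@2 stall=0 (-) EX@3 MEM@4 WB@5
I1 mul r3 <- r4,r5: IF@2 ID@3 stall=0 (-) EX@4 MEM@5 WB@6
I2 mul r4 <- r4,r5: IF@3 ID@4 stall=0 (-) EX@5 MEM@6 WB@7
I3 add r2 <- r4,r4: IF@4 ID@5 stall=2 (RAW on I2.r4 (WB@7)) EX@8 MEM@9 WB@10
I4 add r1 <- r2,r3: IF@5 ID@8 stall=2 (RAW on I3.r2 (WB@10)) EX@11 MEM@12 WB@13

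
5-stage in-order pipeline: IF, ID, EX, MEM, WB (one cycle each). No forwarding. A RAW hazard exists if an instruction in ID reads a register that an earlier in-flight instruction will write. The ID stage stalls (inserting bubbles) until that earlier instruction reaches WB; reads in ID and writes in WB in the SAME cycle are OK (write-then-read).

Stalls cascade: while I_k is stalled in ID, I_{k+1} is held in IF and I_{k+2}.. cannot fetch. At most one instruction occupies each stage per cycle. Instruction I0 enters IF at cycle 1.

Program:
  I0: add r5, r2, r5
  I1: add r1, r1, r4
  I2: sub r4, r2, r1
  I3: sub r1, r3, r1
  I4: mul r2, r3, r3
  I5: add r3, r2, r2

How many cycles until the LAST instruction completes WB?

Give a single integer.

Answer: 14

Derivation:
I0 add r5 <- r2,r5: IF@1 ID@2 stall=0 (-) EX@3 MEM@4 WB@5
I1 add r1 <- r1,r4: IF@2 ID@3 stall=0 (-) EX@4 MEM@5 WB@6
I2 sub r4 <- r2,r1: IF@3 ID@4 stall=2 (RAW on I1.r1 (WB@6)) EX@7 MEM@8 WB@9
I3 sub r1 <- r3,r1: IF@4 ID@7 stall=0 (-) EX@8 MEM@9 WB@10
I4 mul r2 <- r3,r3: IF@7 ID@8 stall=0 (-) EX@9 MEM@10 WB@11
I5 add r3 <- r2,r2: IF@8 ID@9 stall=2 (RAW on I4.r2 (WB@11)) EX@12 MEM@13 WB@14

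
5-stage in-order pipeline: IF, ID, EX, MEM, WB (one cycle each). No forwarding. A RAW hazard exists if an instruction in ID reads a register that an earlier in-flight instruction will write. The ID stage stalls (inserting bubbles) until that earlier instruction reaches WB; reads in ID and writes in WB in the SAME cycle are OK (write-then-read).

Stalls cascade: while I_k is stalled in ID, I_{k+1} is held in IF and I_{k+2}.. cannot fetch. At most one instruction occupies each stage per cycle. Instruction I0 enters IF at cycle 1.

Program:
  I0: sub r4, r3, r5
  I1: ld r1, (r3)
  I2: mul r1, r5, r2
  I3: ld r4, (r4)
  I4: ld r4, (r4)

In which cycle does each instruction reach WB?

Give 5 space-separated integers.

Answer: 5 6 7 8 11

Derivation:
I0 sub r4 <- r3,r5: IF@1 ID@2 stall=0 (-) EX@3 MEM@4 WB@5
I1 ld r1 <- r3: IF@2 ID@3 stall=0 (-) EX@4 MEM@5 WB@6
I2 mul r1 <- r5,r2: IF@3 ID@4 stall=0 (-) EX@5 MEM@6 WB@7
I3 ld r4 <- r4: IF@4 ID@5 stall=0 (-) EX@6 MEM@7 WB@8
I4 ld r4 <- r4: IF@5 ID@6 stall=2 (RAW on I3.r4 (WB@8)) EX@9 MEM@10 WB@11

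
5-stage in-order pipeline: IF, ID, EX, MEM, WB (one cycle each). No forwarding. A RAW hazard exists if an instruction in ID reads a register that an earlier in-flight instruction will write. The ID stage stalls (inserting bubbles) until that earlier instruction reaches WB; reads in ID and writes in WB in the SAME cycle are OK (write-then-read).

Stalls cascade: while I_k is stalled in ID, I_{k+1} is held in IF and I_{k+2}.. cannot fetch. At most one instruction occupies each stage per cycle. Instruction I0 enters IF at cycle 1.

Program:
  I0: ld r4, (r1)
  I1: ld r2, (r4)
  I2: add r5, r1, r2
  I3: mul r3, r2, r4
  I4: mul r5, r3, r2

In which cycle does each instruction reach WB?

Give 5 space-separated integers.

I0 ld r4 <- r1: IF@1 ID@2 stall=0 (-) EX@3 MEM@4 WB@5
I1 ld r2 <- r4: IF@2 ID@3 stall=2 (RAW on I0.r4 (WB@5)) EX@6 MEM@7 WB@8
I2 add r5 <- r1,r2: IF@3 ID@6 stall=2 (RAW on I1.r2 (WB@8)) EX@9 MEM@10 WB@11
I3 mul r3 <- r2,r4: IF@6 ID@9 stall=0 (-) EX@10 MEM@11 WB@12
I4 mul r5 <- r3,r2: IF@9 ID@10 stall=2 (RAW on I3.r3 (WB@12)) EX@13 MEM@14 WB@15

Answer: 5 8 11 12 15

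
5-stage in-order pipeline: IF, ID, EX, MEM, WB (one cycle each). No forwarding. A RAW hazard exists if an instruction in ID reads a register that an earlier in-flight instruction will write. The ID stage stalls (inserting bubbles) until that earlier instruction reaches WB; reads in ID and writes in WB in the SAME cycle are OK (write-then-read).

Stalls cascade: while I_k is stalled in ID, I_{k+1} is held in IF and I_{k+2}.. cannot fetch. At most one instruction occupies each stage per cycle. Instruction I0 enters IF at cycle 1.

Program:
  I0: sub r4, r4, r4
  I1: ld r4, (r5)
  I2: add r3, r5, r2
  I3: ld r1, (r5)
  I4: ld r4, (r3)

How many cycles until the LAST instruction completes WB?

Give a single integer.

Answer: 10

Derivation:
I0 sub r4 <- r4,r4: IF@1 ID@2 stall=0 (-) EX@3 MEM@4 WB@5
I1 ld r4 <- r5: IF@2 ID@3 stall=0 (-) EX@4 MEM@5 WB@6
I2 add r3 <- r5,r2: IF@3 ID@4 stall=0 (-) EX@5 MEM@6 WB@7
I3 ld r1 <- r5: IF@4 ID@5 stall=0 (-) EX@6 MEM@7 WB@8
I4 ld r4 <- r3: IF@5 ID@6 stall=1 (RAW on I2.r3 (WB@7)) EX@8 MEM@9 WB@10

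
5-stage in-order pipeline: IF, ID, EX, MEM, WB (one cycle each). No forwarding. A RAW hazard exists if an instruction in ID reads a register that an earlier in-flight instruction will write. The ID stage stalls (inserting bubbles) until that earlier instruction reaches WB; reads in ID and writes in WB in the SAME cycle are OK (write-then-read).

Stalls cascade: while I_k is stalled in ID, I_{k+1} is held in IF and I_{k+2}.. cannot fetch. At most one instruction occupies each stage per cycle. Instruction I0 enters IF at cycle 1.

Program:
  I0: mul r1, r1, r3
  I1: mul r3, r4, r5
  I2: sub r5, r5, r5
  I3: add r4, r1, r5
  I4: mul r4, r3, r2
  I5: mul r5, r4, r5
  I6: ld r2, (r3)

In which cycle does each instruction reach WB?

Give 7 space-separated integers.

Answer: 5 6 7 10 11 14 15

Derivation:
I0 mul r1 <- r1,r3: IF@1 ID@2 stall=0 (-) EX@3 MEM@4 WB@5
I1 mul r3 <- r4,r5: IF@2 ID@3 stall=0 (-) EX@4 MEM@5 WB@6
I2 sub r5 <- r5,r5: IF@3 ID@4 stall=0 (-) EX@5 MEM@6 WB@7
I3 add r4 <- r1,r5: IF@4 ID@5 stall=2 (RAW on I2.r5 (WB@7)) EX@8 MEM@9 WB@10
I4 mul r4 <- r3,r2: IF@5 ID@8 stall=0 (-) EX@9 MEM@10 WB@11
I5 mul r5 <- r4,r5: IF@8 ID@9 stall=2 (RAW on I4.r4 (WB@11)) EX@12 MEM@13 WB@14
I6 ld r2 <- r3: IF@9 ID@12 stall=0 (-) EX@13 MEM@14 WB@15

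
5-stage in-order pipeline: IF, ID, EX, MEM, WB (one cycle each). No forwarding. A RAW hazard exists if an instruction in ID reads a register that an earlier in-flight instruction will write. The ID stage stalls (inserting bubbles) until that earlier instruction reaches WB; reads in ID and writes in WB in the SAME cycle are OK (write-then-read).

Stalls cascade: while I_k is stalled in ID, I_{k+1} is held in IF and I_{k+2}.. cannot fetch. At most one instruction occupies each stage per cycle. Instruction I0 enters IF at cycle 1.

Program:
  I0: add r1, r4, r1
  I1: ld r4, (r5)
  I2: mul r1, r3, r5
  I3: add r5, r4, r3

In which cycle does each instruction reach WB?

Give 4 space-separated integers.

I0 add r1 <- r4,r1: IF@1 ID@2 stall=0 (-) EX@3 MEM@4 WB@5
I1 ld r4 <- r5: IF@2 ID@3 stall=0 (-) EX@4 MEM@5 WB@6
I2 mul r1 <- r3,r5: IF@3 ID@4 stall=0 (-) EX@5 MEM@6 WB@7
I3 add r5 <- r4,r3: IF@4 ID@5 stall=1 (RAW on I1.r4 (WB@6)) EX@7 MEM@8 WB@9

Answer: 5 6 7 9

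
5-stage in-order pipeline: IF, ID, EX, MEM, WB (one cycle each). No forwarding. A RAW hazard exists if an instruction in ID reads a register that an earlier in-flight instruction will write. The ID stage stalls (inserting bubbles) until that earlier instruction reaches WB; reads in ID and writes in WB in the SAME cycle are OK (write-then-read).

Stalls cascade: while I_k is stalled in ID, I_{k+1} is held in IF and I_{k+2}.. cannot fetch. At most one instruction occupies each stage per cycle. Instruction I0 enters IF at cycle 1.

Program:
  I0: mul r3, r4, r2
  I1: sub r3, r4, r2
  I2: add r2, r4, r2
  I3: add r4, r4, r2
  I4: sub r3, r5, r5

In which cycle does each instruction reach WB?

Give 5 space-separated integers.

I0 mul r3 <- r4,r2: IF@1 ID@2 stall=0 (-) EX@3 MEM@4 WB@5
I1 sub r3 <- r4,r2: IF@2 ID@3 stall=0 (-) EX@4 MEM@5 WB@6
I2 add r2 <- r4,r2: IF@3 ID@4 stall=0 (-) EX@5 MEM@6 WB@7
I3 add r4 <- r4,r2: IF@4 ID@5 stall=2 (RAW on I2.r2 (WB@7)) EX@8 MEM@9 WB@10
I4 sub r3 <- r5,r5: IF@5 ID@8 stall=0 (-) EX@9 MEM@10 WB@11

Answer: 5 6 7 10 11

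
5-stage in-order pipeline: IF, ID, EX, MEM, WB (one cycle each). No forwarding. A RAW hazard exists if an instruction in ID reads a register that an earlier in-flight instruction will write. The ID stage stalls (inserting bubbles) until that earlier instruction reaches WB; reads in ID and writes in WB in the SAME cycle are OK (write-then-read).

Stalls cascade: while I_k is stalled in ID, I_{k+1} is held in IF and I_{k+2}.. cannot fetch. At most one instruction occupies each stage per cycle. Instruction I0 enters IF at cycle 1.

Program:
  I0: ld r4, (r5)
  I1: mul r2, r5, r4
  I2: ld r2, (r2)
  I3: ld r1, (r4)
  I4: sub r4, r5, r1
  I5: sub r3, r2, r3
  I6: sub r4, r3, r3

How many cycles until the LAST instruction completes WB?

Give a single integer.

I0 ld r4 <- r5: IF@1 ID@2 stall=0 (-) EX@3 MEM@4 WB@5
I1 mul r2 <- r5,r4: IF@2 ID@3 stall=2 (RAW on I0.r4 (WB@5)) EX@6 MEM@7 WB@8
I2 ld r2 <- r2: IF@3 ID@6 stall=2 (RAW on I1.r2 (WB@8)) EX@9 MEM@10 WB@11
I3 ld r1 <- r4: IF@6 ID@9 stall=0 (-) EX@10 MEM@11 WB@12
I4 sub r4 <- r5,r1: IF@9 ID@10 stall=2 (RAW on I3.r1 (WB@12)) EX@13 MEM@14 WB@15
I5 sub r3 <- r2,r3: IF@10 ID@13 stall=0 (-) EX@14 MEM@15 WB@16
I6 sub r4 <- r3,r3: IF@13 ID@14 stall=2 (RAW on I5.r3 (WB@16)) EX@17 MEM@18 WB@19

Answer: 19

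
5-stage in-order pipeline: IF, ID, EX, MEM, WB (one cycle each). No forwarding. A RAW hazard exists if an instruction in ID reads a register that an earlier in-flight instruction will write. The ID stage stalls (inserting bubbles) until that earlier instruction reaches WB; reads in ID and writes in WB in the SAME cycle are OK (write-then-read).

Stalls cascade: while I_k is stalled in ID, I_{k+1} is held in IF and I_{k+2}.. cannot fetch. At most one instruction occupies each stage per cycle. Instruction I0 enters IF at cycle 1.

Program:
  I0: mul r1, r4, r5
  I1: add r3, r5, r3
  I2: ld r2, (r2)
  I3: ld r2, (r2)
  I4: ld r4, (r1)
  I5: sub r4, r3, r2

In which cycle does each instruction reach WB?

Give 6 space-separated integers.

Answer: 5 6 7 10 11 13

Derivation:
I0 mul r1 <- r4,r5: IF@1 ID@2 stall=0 (-) EX@3 MEM@4 WB@5
I1 add r3 <- r5,r3: IF@2 ID@3 stall=0 (-) EX@4 MEM@5 WB@6
I2 ld r2 <- r2: IF@3 ID@4 stall=0 (-) EX@5 MEM@6 WB@7
I3 ld r2 <- r2: IF@4 ID@5 stall=2 (RAW on I2.r2 (WB@7)) EX@8 MEM@9 WB@10
I4 ld r4 <- r1: IF@5 ID@8 stall=0 (-) EX@9 MEM@10 WB@11
I5 sub r4 <- r3,r2: IF@8 ID@9 stall=1 (RAW on I3.r2 (WB@10)) EX@11 MEM@12 WB@13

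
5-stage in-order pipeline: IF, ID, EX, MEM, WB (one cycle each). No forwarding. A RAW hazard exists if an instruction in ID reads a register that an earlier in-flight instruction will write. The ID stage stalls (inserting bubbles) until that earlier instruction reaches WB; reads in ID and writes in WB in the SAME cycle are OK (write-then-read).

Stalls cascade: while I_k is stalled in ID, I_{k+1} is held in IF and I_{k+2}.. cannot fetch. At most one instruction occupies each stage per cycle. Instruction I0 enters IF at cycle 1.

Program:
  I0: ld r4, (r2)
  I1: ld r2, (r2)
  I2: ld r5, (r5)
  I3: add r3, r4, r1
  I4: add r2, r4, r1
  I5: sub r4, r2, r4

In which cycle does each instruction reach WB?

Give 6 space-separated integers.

I0 ld r4 <- r2: IF@1 ID@2 stall=0 (-) EX@3 MEM@4 WB@5
I1 ld r2 <- r2: IF@2 ID@3 stall=0 (-) EX@4 MEM@5 WB@6
I2 ld r5 <- r5: IF@3 ID@4 stall=0 (-) EX@5 MEM@6 WB@7
I3 add r3 <- r4,r1: IF@4 ID@5 stall=0 (-) EX@6 MEM@7 WB@8
I4 add r2 <- r4,r1: IF@5 ID@6 stall=0 (-) EX@7 MEM@8 WB@9
I5 sub r4 <- r2,r4: IF@6 ID@7 stall=2 (RAW on I4.r2 (WB@9)) EX@10 MEM@11 WB@12

Answer: 5 6 7 8 9 12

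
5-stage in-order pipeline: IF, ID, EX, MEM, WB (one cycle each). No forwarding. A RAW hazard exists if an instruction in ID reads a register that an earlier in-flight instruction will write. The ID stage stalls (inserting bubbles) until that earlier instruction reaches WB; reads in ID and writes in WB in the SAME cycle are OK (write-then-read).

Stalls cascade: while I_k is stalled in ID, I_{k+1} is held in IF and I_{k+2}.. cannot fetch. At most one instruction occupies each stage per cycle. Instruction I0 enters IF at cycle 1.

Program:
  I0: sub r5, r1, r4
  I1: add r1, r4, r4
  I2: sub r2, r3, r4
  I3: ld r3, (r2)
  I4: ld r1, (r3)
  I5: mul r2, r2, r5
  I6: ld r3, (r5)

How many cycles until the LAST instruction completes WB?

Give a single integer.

I0 sub r5 <- r1,r4: IF@1 ID@2 stall=0 (-) EX@3 MEM@4 WB@5
I1 add r1 <- r4,r4: IF@2 ID@3 stall=0 (-) EX@4 MEM@5 WB@6
I2 sub r2 <- r3,r4: IF@3 ID@4 stall=0 (-) EX@5 MEM@6 WB@7
I3 ld r3 <- r2: IF@4 ID@5 stall=2 (RAW on I2.r2 (WB@7)) EX@8 MEM@9 WB@10
I4 ld r1 <- r3: IF@5 ID@8 stall=2 (RAW on I3.r3 (WB@10)) EX@11 MEM@12 WB@13
I5 mul r2 <- r2,r5: IF@8 ID@11 stall=0 (-) EX@12 MEM@13 WB@14
I6 ld r3 <- r5: IF@11 ID@12 stall=0 (-) EX@13 MEM@14 WB@15

Answer: 15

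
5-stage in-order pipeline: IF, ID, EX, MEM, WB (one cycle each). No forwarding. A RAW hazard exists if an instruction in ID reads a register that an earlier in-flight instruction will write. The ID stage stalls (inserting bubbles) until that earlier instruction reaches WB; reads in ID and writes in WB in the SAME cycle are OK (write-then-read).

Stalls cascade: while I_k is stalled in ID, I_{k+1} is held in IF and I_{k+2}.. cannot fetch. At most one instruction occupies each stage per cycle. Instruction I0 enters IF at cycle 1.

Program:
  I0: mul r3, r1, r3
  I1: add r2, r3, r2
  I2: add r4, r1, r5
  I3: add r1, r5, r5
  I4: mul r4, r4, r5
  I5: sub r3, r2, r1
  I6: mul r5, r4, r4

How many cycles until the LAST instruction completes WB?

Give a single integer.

I0 mul r3 <- r1,r3: IF@1 ID@2 stall=0 (-) EX@3 MEM@4 WB@5
I1 add r2 <- r3,r2: IF@2 ID@3 stall=2 (RAW on I0.r3 (WB@5)) EX@6 MEM@7 WB@8
I2 add r4 <- r1,r5: IF@3 ID@6 stall=0 (-) EX@7 MEM@8 WB@9
I3 add r1 <- r5,r5: IF@6 ID@7 stall=0 (-) EX@8 MEM@9 WB@10
I4 mul r4 <- r4,r5: IF@7 ID@8 stall=1 (RAW on I2.r4 (WB@9)) EX@10 MEM@11 WB@12
I5 sub r3 <- r2,r1: IF@8 ID@10 stall=0 (-) EX@11 MEM@12 WB@13
I6 mul r5 <- r4,r4: IF@10 ID@11 stall=1 (RAW on I4.r4 (WB@12)) EX@13 MEM@14 WB@15

Answer: 15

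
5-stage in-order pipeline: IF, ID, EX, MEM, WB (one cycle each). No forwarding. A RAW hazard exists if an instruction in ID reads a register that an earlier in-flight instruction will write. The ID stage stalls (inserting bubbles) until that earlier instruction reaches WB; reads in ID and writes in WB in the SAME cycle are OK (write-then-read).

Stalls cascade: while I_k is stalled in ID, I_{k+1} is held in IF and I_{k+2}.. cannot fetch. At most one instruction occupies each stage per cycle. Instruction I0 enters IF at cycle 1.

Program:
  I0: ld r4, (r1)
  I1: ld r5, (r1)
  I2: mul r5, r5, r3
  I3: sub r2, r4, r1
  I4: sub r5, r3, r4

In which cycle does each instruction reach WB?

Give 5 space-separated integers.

Answer: 5 6 9 10 11

Derivation:
I0 ld r4 <- r1: IF@1 ID@2 stall=0 (-) EX@3 MEM@4 WB@5
I1 ld r5 <- r1: IF@2 ID@3 stall=0 (-) EX@4 MEM@5 WB@6
I2 mul r5 <- r5,r3: IF@3 ID@4 stall=2 (RAW on I1.r5 (WB@6)) EX@7 MEM@8 WB@9
I3 sub r2 <- r4,r1: IF@4 ID@7 stall=0 (-) EX@8 MEM@9 WB@10
I4 sub r5 <- r3,r4: IF@7 ID@8 stall=0 (-) EX@9 MEM@10 WB@11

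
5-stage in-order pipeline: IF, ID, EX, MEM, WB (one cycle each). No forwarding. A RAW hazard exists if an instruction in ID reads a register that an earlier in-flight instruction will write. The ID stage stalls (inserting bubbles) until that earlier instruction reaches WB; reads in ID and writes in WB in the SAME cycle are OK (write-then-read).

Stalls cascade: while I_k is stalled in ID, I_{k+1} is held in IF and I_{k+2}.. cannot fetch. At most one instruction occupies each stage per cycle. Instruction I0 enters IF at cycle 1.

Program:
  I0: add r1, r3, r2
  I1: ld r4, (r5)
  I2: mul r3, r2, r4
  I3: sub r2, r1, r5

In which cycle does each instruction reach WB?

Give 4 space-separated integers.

I0 add r1 <- r3,r2: IF@1 ID@2 stall=0 (-) EX@3 MEM@4 WB@5
I1 ld r4 <- r5: IF@2 ID@3 stall=0 (-) EX@4 MEM@5 WB@6
I2 mul r3 <- r2,r4: IF@3 ID@4 stall=2 (RAW on I1.r4 (WB@6)) EX@7 MEM@8 WB@9
I3 sub r2 <- r1,r5: IF@4 ID@7 stall=0 (-) EX@8 MEM@9 WB@10

Answer: 5 6 9 10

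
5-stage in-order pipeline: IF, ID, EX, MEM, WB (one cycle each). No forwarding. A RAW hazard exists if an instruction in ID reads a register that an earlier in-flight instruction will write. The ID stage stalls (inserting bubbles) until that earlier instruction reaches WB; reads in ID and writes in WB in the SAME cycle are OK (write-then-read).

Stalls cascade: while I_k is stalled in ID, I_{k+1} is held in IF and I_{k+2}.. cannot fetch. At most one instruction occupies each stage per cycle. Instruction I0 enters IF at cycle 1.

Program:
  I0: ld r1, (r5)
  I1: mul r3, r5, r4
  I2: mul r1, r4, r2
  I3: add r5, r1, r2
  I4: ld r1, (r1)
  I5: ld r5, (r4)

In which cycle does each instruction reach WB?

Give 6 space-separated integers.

I0 ld r1 <- r5: IF@1 ID@2 stall=0 (-) EX@3 MEM@4 WB@5
I1 mul r3 <- r5,r4: IF@2 ID@3 stall=0 (-) EX@4 MEM@5 WB@6
I2 mul r1 <- r4,r2: IF@3 ID@4 stall=0 (-) EX@5 MEM@6 WB@7
I3 add r5 <- r1,r2: IF@4 ID@5 stall=2 (RAW on I2.r1 (WB@7)) EX@8 MEM@9 WB@10
I4 ld r1 <- r1: IF@5 ID@8 stall=0 (-) EX@9 MEM@10 WB@11
I5 ld r5 <- r4: IF@8 ID@9 stall=0 (-) EX@10 MEM@11 WB@12

Answer: 5 6 7 10 11 12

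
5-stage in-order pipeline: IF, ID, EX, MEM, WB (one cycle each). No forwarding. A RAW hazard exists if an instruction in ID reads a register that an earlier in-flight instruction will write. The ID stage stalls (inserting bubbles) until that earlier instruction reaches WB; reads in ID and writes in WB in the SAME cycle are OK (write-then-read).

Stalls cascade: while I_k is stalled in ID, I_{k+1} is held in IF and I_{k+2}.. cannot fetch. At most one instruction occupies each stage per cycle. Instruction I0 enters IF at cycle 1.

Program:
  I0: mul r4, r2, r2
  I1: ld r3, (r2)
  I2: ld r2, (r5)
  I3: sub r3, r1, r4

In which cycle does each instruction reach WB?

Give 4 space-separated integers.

I0 mul r4 <- r2,r2: IF@1 ID@2 stall=0 (-) EX@3 MEM@4 WB@5
I1 ld r3 <- r2: IF@2 ID@3 stall=0 (-) EX@4 MEM@5 WB@6
I2 ld r2 <- r5: IF@3 ID@4 stall=0 (-) EX@5 MEM@6 WB@7
I3 sub r3 <- r1,r4: IF@4 ID@5 stall=0 (-) EX@6 MEM@7 WB@8

Answer: 5 6 7 8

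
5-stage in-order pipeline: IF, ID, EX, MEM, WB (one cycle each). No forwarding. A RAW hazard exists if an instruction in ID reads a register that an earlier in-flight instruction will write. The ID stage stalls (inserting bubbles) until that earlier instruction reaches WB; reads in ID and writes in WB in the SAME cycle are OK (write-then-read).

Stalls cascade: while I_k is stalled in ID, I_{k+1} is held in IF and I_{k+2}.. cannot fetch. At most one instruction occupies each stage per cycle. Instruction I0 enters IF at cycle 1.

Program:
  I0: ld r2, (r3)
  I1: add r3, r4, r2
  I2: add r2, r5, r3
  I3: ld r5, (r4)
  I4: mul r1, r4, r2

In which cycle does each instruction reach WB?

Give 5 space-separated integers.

I0 ld r2 <- r3: IF@1 ID@2 stall=0 (-) EX@3 MEM@4 WB@5
I1 add r3 <- r4,r2: IF@2 ID@3 stall=2 (RAW on I0.r2 (WB@5)) EX@6 MEM@7 WB@8
I2 add r2 <- r5,r3: IF@3 ID@6 stall=2 (RAW on I1.r3 (WB@8)) EX@9 MEM@10 WB@11
I3 ld r5 <- r4: IF@6 ID@9 stall=0 (-) EX@10 MEM@11 WB@12
I4 mul r1 <- r4,r2: IF@9 ID@10 stall=1 (RAW on I2.r2 (WB@11)) EX@12 MEM@13 WB@14

Answer: 5 8 11 12 14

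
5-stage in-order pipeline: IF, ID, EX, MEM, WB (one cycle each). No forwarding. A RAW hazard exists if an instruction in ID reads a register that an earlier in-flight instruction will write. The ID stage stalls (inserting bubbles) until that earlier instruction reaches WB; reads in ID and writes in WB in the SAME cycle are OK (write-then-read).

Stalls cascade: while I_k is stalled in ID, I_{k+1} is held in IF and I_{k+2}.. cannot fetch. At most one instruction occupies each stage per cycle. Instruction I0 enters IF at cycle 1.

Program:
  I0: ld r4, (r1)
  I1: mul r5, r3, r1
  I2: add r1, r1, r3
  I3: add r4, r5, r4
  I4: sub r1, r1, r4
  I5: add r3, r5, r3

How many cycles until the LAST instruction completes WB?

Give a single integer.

Answer: 13

Derivation:
I0 ld r4 <- r1: IF@1 ID@2 stall=0 (-) EX@3 MEM@4 WB@5
I1 mul r5 <- r3,r1: IF@2 ID@3 stall=0 (-) EX@4 MEM@5 WB@6
I2 add r1 <- r1,r3: IF@3 ID@4 stall=0 (-) EX@5 MEM@6 WB@7
I3 add r4 <- r5,r4: IF@4 ID@5 stall=1 (RAW on I1.r5 (WB@6)) EX@7 MEM@8 WB@9
I4 sub r1 <- r1,r4: IF@5 ID@7 stall=2 (RAW on I3.r4 (WB@9)) EX@10 MEM@11 WB@12
I5 add r3 <- r5,r3: IF@7 ID@10 stall=0 (-) EX@11 MEM@12 WB@13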